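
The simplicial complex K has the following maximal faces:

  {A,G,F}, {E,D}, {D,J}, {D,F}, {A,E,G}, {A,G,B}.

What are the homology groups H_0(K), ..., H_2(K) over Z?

H_0 = Z,  H_1 = Z,  H_2 = 0.

We work with the vertex ordering A < B < D < E < F < G < J. The simplices of K, each written with vertices in increasing order, are:

  0-simplices (7): A, B, D, E, F, G, J
  1-simplices (10): AB, AE, AF, AG, BG, DE, DF, DJ, EG, FG
  2-simplices (3): ABG, AEG, AFG

giving chain groups C_0 ≅ Z^7, C_1 ≅ Z^10, C_2 ≅ Z^3.

The boundary map ∂_1: C_1 → C_0 is given by ∂[p,q] = [q] − [p]. For instance
  ∂DE = E − D.
As a 7×10 matrix over Z this has rank 6, with invariant factors (1,1,1,1,1,1).

The boundary map ∂_2: C_2 → C_1 maps a triangle to the signed sum of its edges. For instance
  ∂ABG = BG − AG + AB,
  ∂AFG = FG − AG + AF.
The resulting 10×3 matrix has rank 3, and its Smith normal form has invariant factors (1,1,1).

From H_k ≅ ker(∂_k) / im(∂_{k+1}) we obtain:

  H_0: rank C_0 − rank ∂_1 = 7 − 6 = 1, and the invariant factors of ∂_1 are all 1, so H_0 ≅ Z.
  H_1: rank ker ∂_1 − rank ∂_2 = (10 − 6) − 3 = 1, and the invariant factors of ∂_2 are all 1, so H_1 ≅ Z.
  H_2: rank ker ∂_2 − rank ∂_3 = (3 − 3) − 0 = 0, and there is no ∂_3, so H_2 ≅ 0.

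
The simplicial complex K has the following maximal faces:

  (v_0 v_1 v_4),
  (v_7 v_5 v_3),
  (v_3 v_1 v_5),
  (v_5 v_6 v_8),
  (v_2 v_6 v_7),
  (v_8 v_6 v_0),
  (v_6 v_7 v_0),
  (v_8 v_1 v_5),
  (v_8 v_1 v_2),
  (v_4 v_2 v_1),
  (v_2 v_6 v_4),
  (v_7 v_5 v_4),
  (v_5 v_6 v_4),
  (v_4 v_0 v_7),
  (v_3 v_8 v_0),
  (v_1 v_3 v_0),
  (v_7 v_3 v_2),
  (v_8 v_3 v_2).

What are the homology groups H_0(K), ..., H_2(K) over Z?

Fix the vertex order v_0 < v_1 < v_2 < v_3 < v_4 < v_5 < v_6 < v_7 < v_8 and write every simplex with vertices in increasing order. Then dim K = 2 and the simplices of K are:

  0-simplices (9): [v_0], [v_1], [v_2], [v_3], [v_4], [v_5], [v_6], [v_7], [v_8]
  1-simplices (27): (27 of them)
  2-simplices (18): (18 of them)

so the chain groups are C_0 ≅ Z^9, C_1 ≅ Z^27, C_2 ≅ Z^18.

∂_1: C_1 → C_0 maps an edge to its endpoints' difference, ∂[p,q] = q − p.
The resulting 9×27 matrix has rank 8, and its Smith normal form has invariant factors (1,1,1,1,1,1,1,1).

∂_2: C_2 → C_1 sends each 2-simplex [p,q,r] to [q,r] − [p,r] + [p,q]. For instance
  ∂[v_0,v_4,v_7] = [v_4,v_7] − [v_0,v_7] + [v_0,v_4],
  ∂[v_2,v_6,v_7] = [v_6,v_7] − [v_2,v_7] + [v_2,v_6].
As a 27×18 matrix over Z this has rank 18, with invariant factors (1,1,1,1,1,1,1,1,1,1,1,1,1,1,1,1,1,2).

From H_k ≅ ker(∂_k) / im(∂_{k+1}) we obtain:

  H_0: rank C_0 − rank ∂_1 = 9 − 8 = 1, and the invariant factors of ∂_1 are all 1, so H_0 = Z.
  H_1: rank ker ∂_1 − rank ∂_2 = (27 − 8) − 18 = 1, and ∂_2 has invariant factor 2 > 1, so H_1 = Z ⊕ Z/2Z.
  H_2: rank ker ∂_2 − rank ∂_3 = (18 − 18) − 0 = 0, and there is no ∂_3, so H_2 = 0.

As a check, the Euler characteristic is 9 − 27 + 18 = 0, which agrees with 1 − 1 + 0 = 0.

H_0 ≅ Z,  H_1 ≅ Z ⊕ Z/2Z,  H_2 = 0.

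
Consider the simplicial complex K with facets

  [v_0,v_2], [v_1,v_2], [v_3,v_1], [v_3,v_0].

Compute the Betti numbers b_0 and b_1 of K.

Fix the vertex order v_0 < v_1 < v_2 < v_3 and write every simplex with vertices in increasing order. Then dim K = 1 and the simplices of K are:

  0-simplices (4): [v_0], [v_1], [v_2], [v_3]
  1-simplices (4): [v_0,v_2], [v_0,v_3], [v_1,v_2], [v_1,v_3]

Hence C_0 ≅ Z^4, C_1 ≅ Z^4.

The boundary map ∂_1: C_1 → C_0 sends each edge [p,q] (with p < q) to q − p.
This gives a 4×4 integer matrix of rank 3; reducing to Smith normal form yields diagonal entries (1,1,1).

Reading off H_k = ker ∂_k / im ∂_{k+1}:

  H_0: rank C_0 − rank ∂_1 = 4 − 3 = 1, and the invariant factors of ∂_1 are all 1, so H_0 ≅ Z.
  H_1: rank ker ∂_1 − rank ∂_2 = (4 − 3) − 0 = 1, and there is no ∂_2, so H_1 ≅ Z.

(K is a triangulation of the circle S^1.)

Hence the Betti numbers are b_0 = 1, b_1 = 1.

b_0 = 1, b_1 = 1.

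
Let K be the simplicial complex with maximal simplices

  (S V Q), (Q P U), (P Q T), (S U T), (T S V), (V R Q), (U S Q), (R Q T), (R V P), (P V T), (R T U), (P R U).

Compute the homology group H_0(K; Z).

H_0 = Z.

We work with the vertex ordering P < Q < R < S < T < U < V. The simplices of K, each written with vertices in increasing order, are:

  0-simplices (7): P, Q, R, S, T, U, V
  1-simplices (18): PQ, PR, PT, PU, PV, QR, QS, QT, QU, QV, RT, RU, RV, ST, SU, SV, TU, TV
  2-simplices (12): PQT, PQU, PRU, PRV, PTV, QRT, QRV, QSU, QSV, RTU, STU, STV

giving chain groups C_0 ≅ Z^7, C_1 ≅ Z^18, C_2 ≅ Z^12.

Boundary ∂_1: C_1 → C_0 is given by ∂[p,q] = [q] − [p]. For instance
  ∂SU = U − S.
As a 7×18 matrix over Z this has rank 6, with invariant factors (1,1,1,1,1,1).

∂_2: C_2 → C_1 acts by ∂[p,q,r] = [q,r] − [p,r] + [p,q]. For instance
  ∂QSU = SU − QU + QS,
  ∂STV = TV − SV + ST.
This gives a 18×12 integer matrix of rank 12; reducing to Smith normal form yields diagonal entries (1,1,1,1,1,1,1,1,1,1,1,2).

Computing H_k = (kernel of ∂_k) / (image of ∂_{k+1}):

  H_0: rank C_0 − rank ∂_1 = 7 − 6 = 1, and the invariant factors of ∂_1 are all 1, so H_0 ≅ Z.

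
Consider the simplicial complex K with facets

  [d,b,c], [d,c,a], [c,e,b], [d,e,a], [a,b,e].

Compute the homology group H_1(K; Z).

K has 5 vertices, 10 edges, 5 triangles.
rank ∂_1 = 4, rank ∂_2 = 5 ⇒ b_1 = 10 − 4 − 5 = 1; all invariant factors of ∂_2 are 1 so no torsion. So H_1 = Z.

H_1 ≅ Z.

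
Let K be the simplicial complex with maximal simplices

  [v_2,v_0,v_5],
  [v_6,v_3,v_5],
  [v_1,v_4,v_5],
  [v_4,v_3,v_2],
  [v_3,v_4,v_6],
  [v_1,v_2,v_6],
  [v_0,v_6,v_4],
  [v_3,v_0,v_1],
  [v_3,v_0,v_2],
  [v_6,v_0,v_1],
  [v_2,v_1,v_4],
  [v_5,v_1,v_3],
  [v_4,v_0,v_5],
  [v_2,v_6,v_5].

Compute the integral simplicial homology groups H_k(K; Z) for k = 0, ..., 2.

H_0 ≅ Z,  H_1 ≅ Z^2,  H_2 ≅ Z.

We work with the vertex ordering v_0 < v_1 < v_2 < v_3 < v_4 < v_5 < v_6. The simplices of K, each written with vertices in increasing order, are:

  0-simplices (7): [v_0], [v_1], [v_2], [v_3], [v_4], [v_5], [v_6]
  1-simplices (21): (21 of them)
  2-simplices (14): (14 of them)

Hence C_0 ≅ Z^7, C_1 ≅ Z^21, C_2 ≅ Z^14.

The boundary map ∂_1: C_1 → C_0 sends each edge [p,q] (with p < q) to q − p.
The resulting 7×21 matrix has rank 6, and its Smith normal form has invariant factors (1,1,1,1,1,1).

The boundary map ∂_2: C_2 → C_1 maps a triangle to the signed sum of its edges. For instance
  ∂[v_0,v_4,v_6] = [v_4,v_6] − [v_0,v_6] + [v_0,v_4],
  ∂[v_3,v_4,v_6] = [v_4,v_6] − [v_3,v_6] + [v_3,v_4].
This gives a 21×14 integer matrix of rank 13; reducing to Smith normal form yields diagonal entries (1,1,1,1,1,1,1,1,1,1,1,1,1).

Computing H_k = (kernel of ∂_k) / (image of ∂_{k+1}):

  H_0: rank C_0 − rank ∂_1 = 7 − 6 = 1, and the invariant factors of ∂_1 are all 1, so H_0 ≅ Z.
  H_1: rank ker ∂_1 − rank ∂_2 = (21 − 6) − 13 = 2, and the invariant factors of ∂_2 are all 1, so H_1 ≅ Z^2.
  H_2: rank ker ∂_2 − rank ∂_3 = (14 − 13) − 0 = 1, and there is no ∂_3, so H_2 ≅ Z.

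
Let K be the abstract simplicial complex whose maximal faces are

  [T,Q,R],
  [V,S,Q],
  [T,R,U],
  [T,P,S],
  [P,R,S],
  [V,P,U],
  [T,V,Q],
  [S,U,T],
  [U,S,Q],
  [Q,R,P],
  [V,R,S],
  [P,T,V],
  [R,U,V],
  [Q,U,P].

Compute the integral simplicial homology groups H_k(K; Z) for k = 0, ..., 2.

H_0 = Z,  H_1 = Z^2,  H_2 = Z.

K has 7 vertices, 21 edges, 14 triangles.
rank ∂_0 = 0, rank ∂_1 = 6 ⇒ b_0 = 7 − 0 − 6 = 1; all invariant factors of ∂_1 are 1 so no torsion. So H_0 ≅ Z.
rank ∂_1 = 6, rank ∂_2 = 13 ⇒ b_1 = 21 − 6 − 13 = 2; all invariant factors of ∂_2 are 1 so no torsion. So H_1 ≅ Z^2.
rank ∂_2 = 13, rank ∂_3 = 0 ⇒ b_2 = 14 − 13 − 0 = 1. So H_2 ≅ Z.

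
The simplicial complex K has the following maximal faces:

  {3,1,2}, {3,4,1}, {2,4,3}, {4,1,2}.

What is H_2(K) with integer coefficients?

Take the total order 1 < 2 < 3 < 4 on the vertex set. Then K (dimension 2) consists of the simplices:

  0-simplices (4): [1], [2], [3], [4]
  1-simplices (6): [1,2], [1,3], [1,4], [2,3], [2,4], [3,4]
  2-simplices (4): [1,2,3], [1,2,4], [1,3,4], [2,3,4]

so the chain groups are C_0 ≅ Z^4, C_1 ≅ Z^6, C_2 ≅ Z^4.

The boundary map ∂_1: C_1 → C_0 is given by ∂[p,q] = [q] − [p].
This gives a 4×6 integer matrix of rank 3; reducing to Smith normal form yields diagonal entries (1,1,1).

Boundary ∂_2: C_2 → C_1 maps a triangle to the signed sum of its edges. For instance
  ∂[1,3,4] = [3,4] − [1,4] + [1,3],
  ∂[2,3,4] = [3,4] − [2,4] + [2,3].
This gives a 6×4 integer matrix of rank 3; reducing to Smith normal form yields diagonal entries (1,1,1).

From H_k ≅ ker(∂_k) / im(∂_{k+1}) we obtain:

  H_2: rank ker ∂_2 − rank ∂_3 = (4 − 3) − 0 = 1, and there is no ∂_3, so H_2 ≅ Z.

H_2 ≅ Z.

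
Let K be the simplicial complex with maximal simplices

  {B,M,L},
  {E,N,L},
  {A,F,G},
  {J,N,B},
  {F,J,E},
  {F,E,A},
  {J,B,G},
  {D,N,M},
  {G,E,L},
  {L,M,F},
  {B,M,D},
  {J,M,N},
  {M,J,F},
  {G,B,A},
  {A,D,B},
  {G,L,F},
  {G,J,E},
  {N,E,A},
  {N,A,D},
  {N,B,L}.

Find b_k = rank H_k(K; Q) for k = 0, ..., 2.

b_0 = 1, b_1 = 1, b_2 = 0.

Fix the vertex order A < B < D < E < F < G < J < L < M < N and write every simplex with vertices in increasing order. Then dim K = 2 and the simplices of K are:

  0-simplices (10): A, B, D, E, F, G, J, L, M, N
  1-simplices (30): AB, AD, AE, AF, AG, AN, BD, BG, BJ, BL, BM, BN, DM, DN, EF, EG, EJ, EL, EN, FG, FJ, FL, FM, GJ, GL, JM, JN, LM, LN, MN
  2-simplices (20): ABD, ABG, ADN, AEF, AEN, AFG, BDM, BGJ, BJN, BLM, BLN, DMN, EFJ, EGJ, EGL, ELN, FGL, FJM, FLM, JMN

giving chain groups C_0 ≅ Z^10, C_1 ≅ Z^30, C_2 ≅ Z^20.

∂_1: C_1 → C_0 maps an edge to its endpoints' difference, ∂[p,q] = q − p. For instance
  ∂AF = F − A.
This gives a 10×30 integer matrix of rank 9; reducing to Smith normal form yields diagonal entries (1,1,1,1,1,1,1,1,1).

∂_2: C_2 → C_1 sends each 2-simplex [p,q,r] to [q,r] − [p,r] + [p,q]. For instance
  ∂ELN = LN − EN + EL,
  ∂FLM = LM − FM + FL.
The resulting 30×20 matrix has rank 20, and its Smith normal form has invariant factors (1,1,1,1,1,1,1,1,1,1,1,1,1,1,1,1,1,1,1,2).

Computing H_k = (kernel of ∂_k) / (image of ∂_{k+1}):

  H_0: rank C_0 − rank ∂_1 = 10 − 9 = 1, and the invariant factors of ∂_1 are all 1, so H_0 = Z.
  H_1: rank ker ∂_1 − rank ∂_2 = (30 − 9) − 20 = 1, and ∂_2 has invariant factor 2 > 1, so H_1 = Z ⊕ Z_2.
  H_2: rank ker ∂_2 − rank ∂_3 = (20 − 20) − 0 = 0, and there is no ∂_3, so H_2 = 0.

As a check, the Euler characteristic is 10 − 30 + 20 = 0, which agrees with 1 − 1 + 0 = 0.

Hence the Betti numbers are b_0 = 1, b_1 = 1, b_2 = 0.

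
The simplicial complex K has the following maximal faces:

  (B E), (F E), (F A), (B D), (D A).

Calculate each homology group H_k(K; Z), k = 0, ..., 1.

H_0 = Z,  H_1 = Z.

Fix the vertex order A < B < D < E < F and write every simplex with vertices in increasing order. Then dim K = 1 and the simplices of K are:

  0-simplices (5): A, B, D, E, F
  1-simplices (5): AD, AF, BD, BE, EF

so the chain groups are C_0 ≅ Z^5, C_1 ≅ Z^5.

Boundary ∂_1: C_1 → C_0 maps an edge to its endpoints' difference, ∂[p,q] = q − p.
This gives a 5×5 integer matrix of rank 4; reducing to Smith normal form yields diagonal entries (1,1,1,1).

Computing H_k = (kernel of ∂_k) / (image of ∂_{k+1}):

  H_0: rank C_0 − rank ∂_1 = 5 − 4 = 1, and the invariant factors of ∂_1 are all 1, so H_0 = Z.
  H_1: rank ker ∂_1 − rank ∂_2 = (5 − 4) − 0 = 1, and there is no ∂_2, so H_1 = Z.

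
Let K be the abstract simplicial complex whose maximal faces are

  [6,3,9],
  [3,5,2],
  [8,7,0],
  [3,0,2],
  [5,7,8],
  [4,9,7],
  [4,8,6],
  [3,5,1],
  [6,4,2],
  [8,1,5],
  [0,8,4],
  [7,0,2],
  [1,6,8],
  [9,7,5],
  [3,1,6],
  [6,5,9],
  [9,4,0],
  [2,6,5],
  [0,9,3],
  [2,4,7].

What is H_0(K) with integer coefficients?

H_0 = Z.

K has 10 vertices, 30 edges, 20 triangles.
rank ∂_0 = 0, rank ∂_1 = 9 ⇒ b_0 = 10 − 0 − 9 = 1; all invariant factors of ∂_1 are 1 so no torsion. So H_0 = Z.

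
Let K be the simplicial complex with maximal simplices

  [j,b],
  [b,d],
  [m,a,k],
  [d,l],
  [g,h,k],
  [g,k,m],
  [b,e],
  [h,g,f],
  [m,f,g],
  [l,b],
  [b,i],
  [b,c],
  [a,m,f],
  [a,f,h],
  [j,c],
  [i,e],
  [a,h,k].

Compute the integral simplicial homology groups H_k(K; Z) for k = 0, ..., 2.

H_0 = Z^2,  H_1 = Z^3,  H_2 = Z.

Order the vertices as a < b < c < d < e < f < g < h < i < j < k < l < m. Listing each simplex with vertices in this order, K has dimension 2 with simplices:

  0-simplices (13): a, b, c, d, e, f, g, h, i, j, k, l, m
  1-simplices (21): af, ah, ak, am, bc, bd, be, bi, bj, bl, cj, dl, ei, fg, fh, fm, gh, gk, gm, hk, km
  2-simplices (8): afh, afm, ahk, akm, fgh, fgm, ghk, gkm

so the chain groups are C_0 ≅ Z^13, C_1 ≅ Z^21, C_2 ≅ Z^8.

Boundary ∂_1: C_1 → C_0 is given by ∂[p,q] = [q] − [p]. For instance
  ∂bc = c − b.
As a 13×21 matrix over Z this has rank 11, with invariant factors (1,1,1,1,1,1,1,1,1,1,1).

The boundary map ∂_2: C_2 → C_1 acts by ∂[p,q,r] = [q,r] − [p,r] + [p,q]. For instance
  ∂gkm = km − gm + gk,
  ∂fgm = gm − fm + fg.
The 21×8 boundary matrix has rank 7 and Smith normal form diag(1,1,1,1,1,1,1).

Now H_k = ker ∂_k / im ∂_{k+1}, so:

  H_0: rank C_0 − rank ∂_1 = 13 − 11 = 2, and the invariant factors of ∂_1 are all 1, so H_0 = Z^2.
  H_1: rank ker ∂_1 − rank ∂_2 = (21 − 11) − 7 = 3, and the invariant factors of ∂_2 are all 1, so H_1 = Z^3.
  H_2: rank ker ∂_2 − rank ∂_3 = (8 − 7) − 0 = 1, and there is no ∂_3, so H_2 = Z.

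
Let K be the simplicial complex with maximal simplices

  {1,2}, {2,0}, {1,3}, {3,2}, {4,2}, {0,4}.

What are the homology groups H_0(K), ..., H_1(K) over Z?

We work with the vertex ordering 0 < 1 < 2 < 3 < 4. The simplices of K, each written with vertices in increasing order, are:

  0-simplices (5): [0], [1], [2], [3], [4]
  1-simplices (6): [0,2], [0,4], [1,2], [1,3], [2,3], [2,4]

Hence C_0 ≅ Z^5, C_1 ≅ Z^6.

Boundary ∂_1: C_1 → C_0 maps an edge to its endpoints' difference, ∂[p,q] = q − p. For instance
  ∂[0,4] = [4] − [0].
This gives a 5×6 integer matrix of rank 4; reducing to Smith normal form yields diagonal entries (1,1,1,1).

From H_k ≅ ker(∂_k) / im(∂_{k+1}) we obtain:

  H_0: rank C_0 − rank ∂_1 = 5 − 4 = 1, and the invariant factors of ∂_1 are all 1, so H_0 ≅ Z.
  H_1: rank ker ∂_1 − rank ∂_2 = (6 − 4) − 0 = 2, and there is no ∂_2, so H_1 ≅ Z^2.

H_0 = Z,  H_1 = Z^2.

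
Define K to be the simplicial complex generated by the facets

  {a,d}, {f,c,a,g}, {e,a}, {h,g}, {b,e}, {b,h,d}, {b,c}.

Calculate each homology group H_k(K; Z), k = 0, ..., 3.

K has 8 vertices, 14 edges, 5 triangles, 1 3-simplex.
rank ∂_0 = 0, rank ∂_1 = 7 ⇒ b_0 = 8 − 0 − 7 = 1; all invariant factors of ∂_1 are 1 so no torsion. So H_0 = Z.
rank ∂_1 = 7, rank ∂_2 = 4 ⇒ b_1 = 14 − 7 − 4 = 3; all invariant factors of ∂_2 are 1 so no torsion. So H_1 = Z^3.
rank ∂_2 = 4, rank ∂_3 = 1 ⇒ b_2 = 5 − 4 − 1 = 0; all invariant factors of ∂_3 are 1 so no torsion. So H_2 = 0.
rank ∂_3 = 1, rank ∂_4 = 0 ⇒ b_3 = 1 − 1 − 0 = 0. So H_3 = 0.

H_0 ≅ Z,  H_1 ≅ Z^3,  H_2 = 0,  H_3 = 0.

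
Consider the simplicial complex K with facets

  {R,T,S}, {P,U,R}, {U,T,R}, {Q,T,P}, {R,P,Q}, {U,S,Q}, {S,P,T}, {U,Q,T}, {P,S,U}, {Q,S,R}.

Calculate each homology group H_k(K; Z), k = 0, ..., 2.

K has 6 vertices, 15 edges, 10 triangles.
rank ∂_0 = 0, rank ∂_1 = 5 ⇒ b_0 = 6 − 0 − 5 = 1; all invariant factors of ∂_1 are 1 so no torsion. So H_0 = Z.
rank ∂_1 = 5, rank ∂_2 = 10 ⇒ b_1 = 15 − 5 − 10 = 0; ∂_2 has invariant factor(s) [2] giving torsion. So H_1 = Z/2Z.
rank ∂_2 = 10, rank ∂_3 = 0 ⇒ b_2 = 10 − 10 − 0 = 0. So H_2 = 0.

H_0 = Z,  H_1 = Z/2Z,  H_2 = 0.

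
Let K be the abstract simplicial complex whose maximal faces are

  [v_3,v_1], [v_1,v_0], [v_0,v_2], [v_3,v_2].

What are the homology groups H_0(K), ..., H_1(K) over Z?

K has 4 vertices, 4 edges.
rank ∂_0 = 0, rank ∂_1 = 3 ⇒ b_0 = 4 − 0 − 3 = 1; all invariant factors of ∂_1 are 1 so no torsion. So H_0 ≅ Z.
rank ∂_1 = 3, rank ∂_2 = 0 ⇒ b_1 = 4 − 3 − 0 = 1. So H_1 ≅ Z.

H_0 ≅ Z,  H_1 ≅ Z.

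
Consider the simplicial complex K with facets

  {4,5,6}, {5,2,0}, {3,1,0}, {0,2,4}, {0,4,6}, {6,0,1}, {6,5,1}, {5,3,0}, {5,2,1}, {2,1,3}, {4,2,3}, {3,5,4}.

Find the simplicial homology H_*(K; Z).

H_0 = Z,  H_1 = Z/2,  H_2 = 0.

We work with the vertex ordering 0 < 1 < 2 < 3 < 4 < 5 < 6. The simplices of K, each written with vertices in increasing order, are:

  0-simplices (7): [0], [1], [2], [3], [4], [5], [6]
  1-simplices (18): [0,1], [0,2], [0,3], [0,4], [0,5], [0,6], [1,2], [1,3], [1,5], [1,6], [2,3], [2,4], [2,5], [3,4], [3,5], [4,5], [4,6], [5,6]
  2-simplices (12): [0,1,3], [0,1,6], [0,2,4], [0,2,5], [0,3,5], [0,4,6], [1,2,3], [1,2,5], [1,5,6], [2,3,4], [3,4,5], [4,5,6]

so the chain groups are C_0 ≅ Z^7, C_1 ≅ Z^18, C_2 ≅ Z^12.

∂_1: C_1 → C_0 is given by ∂[p,q] = [q] − [p]. For instance
  ∂[1,6] = [6] − [1].
This gives a 7×18 integer matrix of rank 6; reducing to Smith normal form yields diagonal entries (1,1,1,1,1,1).

The boundary map ∂_2: C_2 → C_1 maps a triangle to the signed sum of its edges. For instance
  ∂[0,3,5] = [3,5] − [0,5] + [0,3],
  ∂[4,5,6] = [5,6] − [4,6] + [4,5].
The resulting 18×12 matrix has rank 12, and its Smith normal form has invariant factors (1,1,1,1,1,1,1,1,1,1,1,2).

Computing H_k = (kernel of ∂_k) / (image of ∂_{k+1}):

  H_0: rank C_0 − rank ∂_1 = 7 − 6 = 1, and the invariant factors of ∂_1 are all 1, so H_0 ≅ Z.
  H_1: rank ker ∂_1 − rank ∂_2 = (18 − 6) − 12 = 0, and ∂_2 has invariant factor 2 > 1, so H_1 ≅ Z/2.
  H_2: rank ker ∂_2 − rank ∂_3 = (12 − 12) − 0 = 0, and there is no ∂_3, so H_2 ≅ 0.

As a check, the Euler characteristic is 7 − 18 + 12 = 1, which agrees with 1 − 0 + 0 = 1.
(K is a triangulation of the real projective plane RP^2.)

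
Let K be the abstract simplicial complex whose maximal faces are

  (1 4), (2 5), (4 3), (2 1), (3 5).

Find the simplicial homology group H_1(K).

H_1 ≅ Z.

Fix the vertex order 1 < 2 < 3 < 4 < 5 and write every simplex with vertices in increasing order. Then dim K = 1 and the simplices of K are:

  0-simplices (5): [1], [2], [3], [4], [5]
  1-simplices (5): [1,2], [1,4], [2,5], [3,4], [3,5]

so the chain groups are C_0 ≅ Z^5, C_1 ≅ Z^5.

Boundary ∂_1: C_1 → C_0 maps an edge to its endpoints' difference, ∂[p,q] = q − p. For instance
  ∂[3,4] = [4] − [3].
As a 5×5 matrix over Z this has rank 4, with invariant factors (1,1,1,1).

From H_k ≅ ker(∂_k) / im(∂_{k+1}) we obtain:

  H_1: rank ker ∂_1 − rank ∂_2 = (5 − 4) − 0 = 1, and there is no ∂_2, so H_1 ≅ Z.

(K is a triangulation of the circle S^1.)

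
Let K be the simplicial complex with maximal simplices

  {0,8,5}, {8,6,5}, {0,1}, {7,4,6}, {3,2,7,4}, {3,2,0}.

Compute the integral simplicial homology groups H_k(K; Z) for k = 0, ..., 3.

H_0 ≅ Z,  H_1 ≅ Z,  H_2 = 0,  H_3 = 0.

Take the total order 0 < 1 < 2 < 3 < 4 < 5 < 6 < 7 < 8 on the vertex set. Then K (dimension 3) consists of the simplices:

  0-simplices (9): [0], [1], [2], [3], [4], [5], [6], [7], [8]
  1-simplices (16): [0,1], [0,2], [0,3], [0,5], [0,8], [2,3], [2,4], [2,7], [3,4], [3,7], [4,6], [4,7], [5,6], [5,8], [6,7], [6,8]
  2-simplices (8): [0,2,3], [0,5,8], [2,3,4], [2,3,7], [2,4,7], [3,4,7], [4,6,7], [5,6,8]
  3-simplices (1): [2,3,4,7]

Hence C_0 ≅ Z^9, C_1 ≅ Z^16, C_2 ≅ Z^8, C_3 ≅ Z^1.

The boundary map ∂_1: C_1 → C_0 maps an edge to its endpoints' difference, ∂[p,q] = q − p.
The 9×16 boundary matrix has rank 8 and Smith normal form diag(1,1,1,1,1,1,1,1).

Boundary ∂_2: C_2 → C_1 acts by ∂[p,q,r] = [q,r] − [p,r] + [p,q]. For instance
  ∂[5,6,8] = [6,8] − [5,8] + [5,6],
  ∂[4,6,7] = [6,7] − [4,7] + [4,6].
This gives a 16×8 integer matrix of rank 7; reducing to Smith normal form yields diagonal entries (1,1,1,1,1,1,1).

∂_3: C_3 → C_2 sends each 3-simplex σ to the alternating sum Σ_i (−1)^i (σ with its i-th vertex removed). For instance
  ∂[2,3,4,7] = [3,4,7] − [2,4,7] + [2,3,7] − [2,3,4].
The resulting 8×1 matrix has rank 1, and its Smith normal form has invariant factors (1).

From H_k ≅ ker(∂_k) / im(∂_{k+1}) we obtain:

  H_0: rank C_0 − rank ∂_1 = 9 − 8 = 1, and the invariant factors of ∂_1 are all 1, so H_0 = Z.
  H_1: rank ker ∂_1 − rank ∂_2 = (16 − 8) − 7 = 1, and the invariant factors of ∂_2 are all 1, so H_1 = Z.
  H_2: rank ker ∂_2 − rank ∂_3 = (8 − 7) − 1 = 0, and the invariant factors of ∂_3 are all 1, so H_2 = 0.
  H_3: rank ker ∂_3 − rank ∂_4 = (1 − 1) − 0 = 0, and there is no ∂_4, so H_3 = 0.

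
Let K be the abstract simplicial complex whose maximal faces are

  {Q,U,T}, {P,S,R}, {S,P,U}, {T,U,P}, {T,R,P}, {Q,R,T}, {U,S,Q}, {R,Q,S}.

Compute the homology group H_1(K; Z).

H_1 = 0.

We work with the vertex ordering P < Q < R < S < T < U. The simplices of K, each written with vertices in increasing order, are:

  0-simplices (6): P, Q, R, S, T, U
  1-simplices (12): PR, PS, PT, PU, QR, QS, QT, QU, RS, RT, SU, TU
  2-simplices (8): PRS, PRT, PSU, PTU, QRS, QRT, QSU, QTU

giving chain groups C_0 ≅ Z^6, C_1 ≅ Z^12, C_2 ≅ Z^8.

The boundary map ∂_1: C_1 → C_0 maps an edge to its endpoints' difference, ∂[p,q] = q − p.
The 6×12 boundary matrix has rank 5 and Smith normal form diag(1,1,1,1,1).

Boundary ∂_2: C_2 → C_1 sends each 2-simplex [p,q,r] to [q,r] − [p,r] + [p,q]. For instance
  ∂PRS = RS − PS + PR,
  ∂PRT = RT − PT + PR.
This gives a 12×8 integer matrix of rank 7; reducing to Smith normal form yields diagonal entries (1,1,1,1,1,1,1).

Reading off H_k = ker ∂_k / im ∂_{k+1}:

  H_1: rank ker ∂_1 − rank ∂_2 = (12 − 5) − 7 = 0, and the invariant factors of ∂_2 are all 1, so H_1 ≅ 0.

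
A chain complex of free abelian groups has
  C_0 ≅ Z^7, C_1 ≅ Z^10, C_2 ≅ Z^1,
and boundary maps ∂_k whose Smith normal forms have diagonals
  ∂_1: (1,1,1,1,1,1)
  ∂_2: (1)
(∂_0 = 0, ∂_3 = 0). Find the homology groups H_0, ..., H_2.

H_0 ≅ Z,  H_1 ≅ Z^3,  H_2 = 0.

H_0: b_0 = 7 − 0 − 6 = 1; torsion from ∂_1 factors > 1: none. So H_0 ≅ Z.
H_1: b_1 = 10 − 6 − 1 = 3; torsion from ∂_2 factors > 1: none. So H_1 ≅ Z^3.
H_2: b_2 = 1 − 1 − 0 = 0; torsion from ∂_3 factors > 1: none. So H_2 ≅ 0.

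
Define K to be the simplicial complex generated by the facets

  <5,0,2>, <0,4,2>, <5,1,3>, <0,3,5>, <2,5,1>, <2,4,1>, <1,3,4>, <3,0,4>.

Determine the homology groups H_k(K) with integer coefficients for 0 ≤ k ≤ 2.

H_0 ≅ Z,  H_1 = 0,  H_2 ≅ Z.

K has 6 vertices, 12 edges, 8 triangles.
rank ∂_0 = 0, rank ∂_1 = 5 ⇒ b_0 = 6 − 0 − 5 = 1; all invariant factors of ∂_1 are 1 so no torsion. So H_0 = Z.
rank ∂_1 = 5, rank ∂_2 = 7 ⇒ b_1 = 12 − 5 − 7 = 0; all invariant factors of ∂_2 are 1 so no torsion. So H_1 = 0.
rank ∂_2 = 7, rank ∂_3 = 0 ⇒ b_2 = 8 − 7 − 0 = 1. So H_2 = Z.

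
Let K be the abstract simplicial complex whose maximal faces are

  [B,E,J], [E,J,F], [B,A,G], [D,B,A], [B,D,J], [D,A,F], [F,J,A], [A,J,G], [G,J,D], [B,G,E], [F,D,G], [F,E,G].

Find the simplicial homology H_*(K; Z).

H_0 = Z,  H_1 = Z/2Z,  H_2 = 0.

We work with the vertex ordering A < B < D < E < F < G < J. The simplices of K, each written with vertices in increasing order, are:

  0-simplices (7): A, B, D, E, F, G, J
  1-simplices (18): AB, AD, AF, AG, AJ, BD, BE, BG, BJ, DF, DG, DJ, EF, EG, EJ, FG, FJ, GJ
  2-simplices (12): ABD, ABG, ADF, AFJ, AGJ, BDJ, BEG, BEJ, DFG, DGJ, EFG, EFJ

Hence C_0 ≅ Z^7, C_1 ≅ Z^18, C_2 ≅ Z^12.

Boundary ∂_1: C_1 → C_0 is given by ∂[p,q] = [q] − [p].
The resulting 7×18 matrix has rank 6, and its Smith normal form has invariant factors (1,1,1,1,1,1).

∂_2: C_2 → C_1 acts by ∂[p,q,r] = [q,r] − [p,r] + [p,q]. For instance
  ∂DFG = FG − DG + DF,
  ∂BEJ = EJ − BJ + BE.
As a 18×12 matrix over Z this has rank 12, with invariant factors (1,1,1,1,1,1,1,1,1,1,1,2).

From H_k ≅ ker(∂_k) / im(∂_{k+1}) we obtain:

  H_0: rank C_0 − rank ∂_1 = 7 − 6 = 1, and the invariant factors of ∂_1 are all 1, so H_0 ≅ Z.
  H_1: rank ker ∂_1 − rank ∂_2 = (18 − 6) − 12 = 0, and ∂_2 has invariant factor 2 > 1, so H_1 ≅ Z/2Z.
  H_2: rank ker ∂_2 − rank ∂_3 = (12 − 12) − 0 = 0, and there is no ∂_3, so H_2 ≅ 0.

As a check, the Euler characteristic is 7 − 18 + 12 = 1, which agrees with 1 − 0 + 0 = 1.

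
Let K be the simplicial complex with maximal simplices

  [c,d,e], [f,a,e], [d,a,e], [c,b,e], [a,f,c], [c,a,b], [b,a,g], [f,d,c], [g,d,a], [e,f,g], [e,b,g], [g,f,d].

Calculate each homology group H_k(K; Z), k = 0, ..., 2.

H_0 ≅ Z,  H_1 ≅ Z/2,  H_2 = 0.

Order the vertices as a < b < c < d < e < f < g. Listing each simplex with vertices in this order, K has dimension 2 with simplices:

  0-simplices (7): a, b, c, d, e, f, g
  1-simplices (18): ab, ac, ad, ae, af, ag, bc, be, bg, cd, ce, cf, de, df, dg, ef, eg, fg
  2-simplices (12): abc, abg, acf, ade, adg, aef, bce, beg, cde, cdf, dfg, efg

giving chain groups C_0 ≅ Z^7, C_1 ≅ Z^18, C_2 ≅ Z^12.

The boundary map ∂_1: C_1 → C_0 sends each edge [p,q] (with p < q) to q − p. For instance
  ∂af = f − a.
The 7×18 boundary matrix has rank 6 and Smith normal form diag(1,1,1,1,1,1).

The boundary map ∂_2: C_2 → C_1 acts by ∂[p,q,r] = [q,r] − [p,r] + [p,q]. For instance
  ∂bce = ce − be + bc,
  ∂cde = de − ce + cd.
This gives a 18×12 integer matrix of rank 12; reducing to Smith normal form yields diagonal entries (1,1,1,1,1,1,1,1,1,1,1,2).

Reading off H_k = ker ∂_k / im ∂_{k+1}:

  H_0: rank C_0 − rank ∂_1 = 7 − 6 = 1, and the invariant factors of ∂_1 are all 1, so H_0 ≅ Z.
  H_1: rank ker ∂_1 − rank ∂_2 = (18 − 6) − 12 = 0, and ∂_2 has invariant factor 2 > 1, so H_1 ≅ Z/2.
  H_2: rank ker ∂_2 − rank ∂_3 = (12 − 12) − 0 = 0, and there is no ∂_3, so H_2 ≅ 0.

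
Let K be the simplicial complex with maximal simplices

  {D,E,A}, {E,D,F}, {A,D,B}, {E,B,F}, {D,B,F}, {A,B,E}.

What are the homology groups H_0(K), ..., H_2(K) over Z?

Order the vertices as A < B < D < E < F. Listing each simplex with vertices in this order, K has dimension 2 with simplices:

  0-simplices (5): A, B, D, E, F
  1-simplices (9): AB, AD, AE, BD, BE, BF, DE, DF, EF
  2-simplices (6): ABD, ABE, ADE, BDF, BEF, DEF

giving chain groups C_0 ≅ Z^5, C_1 ≅ Z^9, C_2 ≅ Z^6.

The boundary map ∂_1: C_1 → C_0 is given by ∂[p,q] = [q] − [p]. For instance
  ∂AE = E − A.
The 5×9 boundary matrix has rank 4 and Smith normal form diag(1,1,1,1).

The boundary map ∂_2: C_2 → C_1 acts by ∂[p,q,r] = [q,r] − [p,r] + [p,q]. For instance
  ∂ABE = BE − AE + AB,
  ∂ADE = DE − AE + AD.
This gives a 9×6 integer matrix of rank 5; reducing to Smith normal form yields diagonal entries (1,1,1,1,1).

Now H_k = ker ∂_k / im ∂_{k+1}, so:

  H_0: rank C_0 − rank ∂_1 = 5 − 4 = 1, and the invariant factors of ∂_1 are all 1, so H_0 ≅ Z.
  H_1: rank ker ∂_1 − rank ∂_2 = (9 − 4) − 5 = 0, and the invariant factors of ∂_2 are all 1, so H_1 ≅ 0.
  H_2: rank ker ∂_2 − rank ∂_3 = (6 − 5) − 0 = 1, and there is no ∂_3, so H_2 ≅ Z.

As a check, the Euler characteristic is 5 − 9 + 6 = 2, which agrees with 1 − 0 + 1 = 2.

H_0 = Z,  H_1 = 0,  H_2 = Z.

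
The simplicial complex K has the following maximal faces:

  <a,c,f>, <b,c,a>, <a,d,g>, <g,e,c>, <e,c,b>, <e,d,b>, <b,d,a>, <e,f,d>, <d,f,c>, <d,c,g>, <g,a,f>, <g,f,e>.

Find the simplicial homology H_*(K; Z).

H_0 = Z,  H_1 = Z/2,  H_2 = 0.

Fix the vertex order a < b < c < d < e < f < g and write every simplex with vertices in increasing order. Then dim K = 2 and the simplices of K are:

  0-simplices (7): a, b, c, d, e, f, g
  1-simplices (18): ab, ac, ad, af, ag, bc, bd, be, cd, ce, cf, cg, de, df, dg, ef, eg, fg
  2-simplices (12): abc, abd, acf, adg, afg, bce, bde, cdf, cdg, ceg, def, efg

so the chain groups are C_0 ≅ Z^7, C_1 ≅ Z^18, C_2 ≅ Z^12.

∂_1: C_1 → C_0 is given by ∂[p,q] = [q] − [p]. For instance
  ∂dg = g − d.
As a 7×18 matrix over Z this has rank 6, with invariant factors (1,1,1,1,1,1).

The boundary map ∂_2: C_2 → C_1 acts by ∂[p,q,r] = [q,r] − [p,r] + [p,q]. For instance
  ∂abd = bd − ad + ab,
  ∂acf = cf − af + ac.
The 18×12 boundary matrix has rank 12 and Smith normal form diag(1,1,1,1,1,1,1,1,1,1,1,2).

Computing H_k = (kernel of ∂_k) / (image of ∂_{k+1}):

  H_0: rank C_0 − rank ∂_1 = 7 − 6 = 1, and the invariant factors of ∂_1 are all 1, so H_0 ≅ Z.
  H_1: rank ker ∂_1 − rank ∂_2 = (18 − 6) − 12 = 0, and ∂_2 has invariant factor 2 > 1, so H_1 ≅ Z/2.
  H_2: rank ker ∂_2 − rank ∂_3 = (12 − 12) − 0 = 0, and there is no ∂_3, so H_2 ≅ 0.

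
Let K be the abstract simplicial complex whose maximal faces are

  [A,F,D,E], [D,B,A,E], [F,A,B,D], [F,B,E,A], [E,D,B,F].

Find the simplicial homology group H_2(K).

H_2 = 0.

Fix the vertex order A < B < D < E < F and write every simplex with vertices in increasing order. Then dim K = 3 and the simplices of K are:

  0-simplices (5): A, B, D, E, F
  1-simplices (10): AB, AD, AE, AF, BD, BE, BF, DE, DF, EF
  2-simplices (10): ABD, ABE, ABF, ADE, ADF, AEF, BDE, BDF, BEF, DEF
  3-simplices (5): ABDE, ABDF, ABEF, ADEF, BDEF

Hence C_0 ≅ Z^5, C_1 ≅ Z^10, C_2 ≅ Z^10, C_3 ≅ Z^5.

∂_1: C_1 → C_0 is given by ∂[p,q] = [q] − [p]. For instance
  ∂BD = D − B.
As a 5×10 matrix over Z this has rank 4, with invariant factors (1,1,1,1).

Boundary ∂_2: C_2 → C_1 maps a triangle to the signed sum of its edges. For instance
  ∂ADE = DE − AE + AD,
  ∂ABF = BF − AF + AB.
This gives a 10×10 integer matrix of rank 6; reducing to Smith normal form yields diagonal entries (1,1,1,1,1,1).

∂_3: C_3 → C_2 sends each 3-simplex σ to the alternating sum Σ_i (−1)^i (σ with its i-th vertex removed). For instance
  ∂ABDE = BDE − ADE + ABE − ABD,
  ∂BDEF = DEF − BEF + BDF − BDE.
The 10×5 boundary matrix has rank 4 and Smith normal form diag(1,1,1,1).

From H_k ≅ ker(∂_k) / im(∂_{k+1}) we obtain:

  H_2: rank ker ∂_2 − rank ∂_3 = (10 − 6) − 4 = 0, and the invariant factors of ∂_3 are all 1, so H_2 = 0.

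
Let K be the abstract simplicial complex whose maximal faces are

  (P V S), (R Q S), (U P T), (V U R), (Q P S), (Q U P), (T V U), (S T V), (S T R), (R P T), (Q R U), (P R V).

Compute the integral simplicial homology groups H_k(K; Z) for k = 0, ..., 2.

Fix the vertex order P < Q < R < S < T < U < V and write every simplex with vertices in increasing order. Then dim K = 2 and the simplices of K are:

  0-simplices (7): P, Q, R, S, T, U, V
  1-simplices (18): PQ, PR, PS, PT, PU, PV, QR, QS, QU, RS, RT, RU, RV, ST, SV, TU, TV, UV
  2-simplices (12): PQS, PQU, PRT, PRV, PSV, PTU, QRS, QRU, RST, RUV, STV, TUV

Hence C_0 ≅ Z^7, C_1 ≅ Z^18, C_2 ≅ Z^12.

Boundary ∂_1: C_1 → C_0 is given by ∂[p,q] = [q] − [p].
The 7×18 boundary matrix has rank 6 and Smith normal form diag(1,1,1,1,1,1).

∂_2: C_2 → C_1 acts by ∂[p,q,r] = [q,r] − [p,r] + [p,q]. For instance
  ∂STV = TV − SV + ST,
  ∂PRT = RT − PT + PR.
The 18×12 boundary matrix has rank 12 and Smith normal form diag(1,1,1,1,1,1,1,1,1,1,1,2).

Reading off H_k = ker ∂_k / im ∂_{k+1}:

  H_0: rank C_0 − rank ∂_1 = 7 − 6 = 1, and the invariant factors of ∂_1 are all 1, so H_0 ≅ Z.
  H_1: rank ker ∂_1 − rank ∂_2 = (18 − 6) − 12 = 0, and ∂_2 has invariant factor 2 > 1, so H_1 ≅ Z/2.
  H_2: rank ker ∂_2 − rank ∂_3 = (12 − 12) − 0 = 0, and there is no ∂_3, so H_2 ≅ 0.

H_0 = Z,  H_1 = Z/2,  H_2 = 0.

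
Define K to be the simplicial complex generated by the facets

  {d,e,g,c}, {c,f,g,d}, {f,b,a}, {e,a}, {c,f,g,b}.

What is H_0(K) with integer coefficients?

Order the vertices as a < b < c < d < e < f < g. Listing each simplex with vertices in this order, K has dimension 3 with simplices:

  0-simplices (7): a, b, c, d, e, f, g
  1-simplices (15): ab, ae, af, bc, bf, bg, cd, ce, cf, cg, de, df, dg, eg, fg
  2-simplices (11): abf, bcf, bcg, bfg, cde, cdf, cdg, ceg, cfg, deg, dfg
  3-simplices (3): bcfg, cdeg, cdfg

so the chain groups are C_0 ≅ Z^7, C_1 ≅ Z^15, C_2 ≅ Z^11, C_3 ≅ Z^3.

Boundary ∂_1: C_1 → C_0 maps an edge to its endpoints' difference, ∂[p,q] = q − p.
As a 7×15 matrix over Z this has rank 6, with invariant factors (1,1,1,1,1,1).

The boundary map ∂_2: C_2 → C_1 maps a triangle to the signed sum of its edges. For instance
  ∂bfg = fg − bg + bf,
  ∂dfg = fg − dg + df.
As a 15×11 matrix over Z this has rank 8, with invariant factors (1,1,1,1,1,1,1,1).

Boundary ∂_3: C_3 → C_2 sends each 3-simplex σ to the alternating sum Σ_i (−1)^i (σ with its i-th vertex removed). For instance
  ∂cdeg = deg − ceg + cdg − cde,
  ∂cdfg = dfg − cfg + cdg − cdf.
This gives a 11×3 integer matrix of rank 3; reducing to Smith normal form yields diagonal entries (1,1,1).

Computing H_k = (kernel of ∂_k) / (image of ∂_{k+1}):

  H_0: rank C_0 − rank ∂_1 = 7 − 6 = 1, and the invariant factors of ∂_1 are all 1, so H_0 = Z.

H_0 ≅ Z.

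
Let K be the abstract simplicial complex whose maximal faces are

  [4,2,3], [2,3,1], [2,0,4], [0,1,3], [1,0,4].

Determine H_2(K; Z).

H_2 ≅ 0.

Take the total order 0 < 1 < 2 < 3 < 4 on the vertex set. Then K (dimension 2) consists of the simplices:

  0-simplices (5): [0], [1], [2], [3], [4]
  1-simplices (10): [0,1], [0,2], [0,3], [0,4], [1,2], [1,3], [1,4], [2,3], [2,4], [3,4]
  2-simplices (5): [0,1,3], [0,1,4], [0,2,4], [1,2,3], [2,3,4]

so the chain groups are C_0 ≅ Z^5, C_1 ≅ Z^10, C_2 ≅ Z^5.

The boundary map ∂_1: C_1 → C_0 maps an edge to its endpoints' difference, ∂[p,q] = q − p. For instance
  ∂[2,3] = [3] − [2].
The 5×10 boundary matrix has rank 4 and Smith normal form diag(1,1,1,1).

Boundary ∂_2: C_2 → C_1 acts by ∂[p,q,r] = [q,r] − [p,r] + [p,q]. For instance
  ∂[0,1,3] = [1,3] − [0,3] + [0,1],
  ∂[0,2,4] = [2,4] − [0,4] + [0,2].
The 10×5 boundary matrix has rank 5 and Smith normal form diag(1,1,1,1,1).

Now H_k = ker ∂_k / im ∂_{k+1}, so:

  H_2: rank ker ∂_2 − rank ∂_3 = (5 − 5) − 0 = 0, and there is no ∂_3, so H_2 ≅ 0.

(K is a triangulation of the Möbius band.)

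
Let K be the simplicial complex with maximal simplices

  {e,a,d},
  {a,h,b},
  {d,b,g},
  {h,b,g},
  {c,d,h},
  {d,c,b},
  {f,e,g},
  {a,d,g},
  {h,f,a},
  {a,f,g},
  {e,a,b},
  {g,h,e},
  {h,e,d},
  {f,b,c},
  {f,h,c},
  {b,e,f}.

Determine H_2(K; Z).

H_2 ≅ Z.

Order the vertices as a < b < c < d < e < f < g < h. Listing each simplex with vertices in this order, K has dimension 2 with simplices:

  0-simplices (8): a, b, c, d, e, f, g, h
  1-simplices (24): ab, ad, ae, af, ag, ah, bc, bd, be, bf, bg, bh, cd, cf, ch, de, dg, dh, ef, eg, eh, fg, fh, gh
  2-simplices (16): abe, abh, ade, adg, afg, afh, bcd, bcf, bdg, bef, bgh, cdh, cfh, deh, efg, egh

so the chain groups are C_0 ≅ Z^8, C_1 ≅ Z^24, C_2 ≅ Z^16.

∂_1: C_1 → C_0 maps an edge to its endpoints' difference, ∂[p,q] = q − p.
This gives a 8×24 integer matrix of rank 7; reducing to Smith normal form yields diagonal entries (1,1,1,1,1,1,1).

The boundary map ∂_2: C_2 → C_1 acts by ∂[p,q,r] = [q,r] − [p,r] + [p,q]. For instance
  ∂bgh = gh − bh + bg,
  ∂afh = fh − ah + af.
The resulting 24×16 matrix has rank 15, and its Smith normal form has invariant factors (1,1,1,1,1,1,1,1,1,1,1,1,1,1,1).

Computing H_k = (kernel of ∂_k) / (image of ∂_{k+1}):

  H_2: rank ker ∂_2 − rank ∂_3 = (16 − 15) − 0 = 1, and there is no ∂_3, so H_2 = Z.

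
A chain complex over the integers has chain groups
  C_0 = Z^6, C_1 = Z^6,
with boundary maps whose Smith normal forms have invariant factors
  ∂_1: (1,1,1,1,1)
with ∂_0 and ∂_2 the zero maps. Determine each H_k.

H_0: b_0 = 6 − 0 − 5 = 1; torsion from ∂_1 factors > 1: none. So H_0 = Z.
H_1: b_1 = 6 − 5 − 0 = 1; torsion from ∂_2 factors > 1: none. So H_1 = Z.

H_0 = Z,  H_1 = Z.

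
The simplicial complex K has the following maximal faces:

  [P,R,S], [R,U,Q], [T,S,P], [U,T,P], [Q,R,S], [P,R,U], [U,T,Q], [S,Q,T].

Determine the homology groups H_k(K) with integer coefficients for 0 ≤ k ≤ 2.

H_0 = Z,  H_1 = 0,  H_2 = Z.

Order the vertices as P < Q < R < S < T < U. Listing each simplex with vertices in this order, K has dimension 2 with simplices:

  0-simplices (6): P, Q, R, S, T, U
  1-simplices (12): PR, PS, PT, PU, QR, QS, QT, QU, RS, RU, ST, TU
  2-simplices (8): PRS, PRU, PST, PTU, QRS, QRU, QST, QTU

so the chain groups are C_0 ≅ Z^6, C_1 ≅ Z^12, C_2 ≅ Z^8.

Boundary ∂_1: C_1 → C_0 is given by ∂[p,q] = [q] − [p]. For instance
  ∂QS = S − Q.
This gives a 6×12 integer matrix of rank 5; reducing to Smith normal form yields diagonal entries (1,1,1,1,1).

∂_2: C_2 → C_1 acts by ∂[p,q,r] = [q,r] − [p,r] + [p,q]. For instance
  ∂PST = ST − PT + PS,
  ∂QST = ST − QT + QS.
The 12×8 boundary matrix has rank 7 and Smith normal form diag(1,1,1,1,1,1,1).

Computing H_k = (kernel of ∂_k) / (image of ∂_{k+1}):

  H_0: rank C_0 − rank ∂_1 = 6 − 5 = 1, and the invariant factors of ∂_1 are all 1, so H_0 ≅ Z.
  H_1: rank ker ∂_1 − rank ∂_2 = (12 − 5) − 7 = 0, and the invariant factors of ∂_2 are all 1, so H_1 ≅ 0.
  H_2: rank ker ∂_2 − rank ∂_3 = (8 − 7) − 0 = 1, and there is no ∂_3, so H_2 ≅ Z.

As a check, the Euler characteristic is 6 − 12 + 8 = 2, which agrees with 1 − 0 + 1 = 2.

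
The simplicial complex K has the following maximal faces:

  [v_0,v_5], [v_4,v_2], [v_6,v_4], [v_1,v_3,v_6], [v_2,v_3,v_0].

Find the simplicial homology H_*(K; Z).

H_0 ≅ Z,  H_1 ≅ Z,  H_2 = 0.

Take the total order v_0 < v_1 < v_2 < v_3 < v_4 < v_5 < v_6 on the vertex set. Then K (dimension 2) consists of the simplices:

  0-simplices (7): [v_0], [v_1], [v_2], [v_3], [v_4], [v_5], [v_6]
  1-simplices (9): [v_0,v_2], [v_0,v_3], [v_0,v_5], [v_1,v_3], [v_1,v_6], [v_2,v_3], [v_2,v_4], [v_3,v_6], [v_4,v_6]
  2-simplices (2): [v_0,v_2,v_3], [v_1,v_3,v_6]

giving chain groups C_0 ≅ Z^7, C_1 ≅ Z^9, C_2 ≅ Z^2.

Boundary ∂_1: C_1 → C_0 sends each edge [p,q] (with p < q) to q − p. For instance
  ∂[v_3,v_6] = [v_6] − [v_3].
As a 7×9 matrix over Z this has rank 6, with invariant factors (1,1,1,1,1,1).

The boundary map ∂_2: C_2 → C_1 acts by ∂[p,q,r] = [q,r] − [p,r] + [p,q]. For instance
  ∂[v_1,v_3,v_6] = [v_3,v_6] − [v_1,v_6] + [v_1,v_3],
  ∂[v_0,v_2,v_3] = [v_2,v_3] − [v_0,v_3] + [v_0,v_2].
This gives a 9×2 integer matrix of rank 2; reducing to Smith normal form yields diagonal entries (1,1).

Computing H_k = (kernel of ∂_k) / (image of ∂_{k+1}):

  H_0: rank C_0 − rank ∂_1 = 7 − 6 = 1, and the invariant factors of ∂_1 are all 1, so H_0 = Z.
  H_1: rank ker ∂_1 − rank ∂_2 = (9 − 6) − 2 = 1, and the invariant factors of ∂_2 are all 1, so H_1 = Z.
  H_2: rank ker ∂_2 − rank ∂_3 = (2 − 2) − 0 = 0, and there is no ∂_3, so H_2 = 0.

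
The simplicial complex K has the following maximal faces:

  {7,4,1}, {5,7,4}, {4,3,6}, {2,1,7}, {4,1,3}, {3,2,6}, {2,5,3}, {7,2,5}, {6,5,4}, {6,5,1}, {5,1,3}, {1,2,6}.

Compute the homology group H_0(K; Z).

H_0 = Z.

Take the total order 1 < 2 < 3 < 4 < 5 < 6 < 7 on the vertex set. Then K (dimension 2) consists of the simplices:

  0-simplices (7): [1], [2], [3], [4], [5], [6], [7]
  1-simplices (18): [1,2], [1,3], [1,4], [1,5], [1,6], [1,7], [2,3], [2,5], [2,6], [2,7], [3,4], [3,5], [3,6], [4,5], [4,6], [4,7], [5,6], [5,7]
  2-simplices (12): [1,2,6], [1,2,7], [1,3,4], [1,3,5], [1,4,7], [1,5,6], [2,3,5], [2,3,6], [2,5,7], [3,4,6], [4,5,6], [4,5,7]

giving chain groups C_0 ≅ Z^7, C_1 ≅ Z^18, C_2 ≅ Z^12.

The boundary map ∂_1: C_1 → C_0 sends each edge [p,q] (with p < q) to q − p.
This gives a 7×18 integer matrix of rank 6; reducing to Smith normal form yields diagonal entries (1,1,1,1,1,1).

Boundary ∂_2: C_2 → C_1 acts by ∂[p,q,r] = [q,r] − [p,r] + [p,q]. For instance
  ∂[2,3,5] = [3,5] − [2,5] + [2,3],
  ∂[1,3,5] = [3,5] − [1,5] + [1,3].
The resulting 18×12 matrix has rank 12, and its Smith normal form has invariant factors (1,1,1,1,1,1,1,1,1,1,1,2).

Now H_k = ker ∂_k / im ∂_{k+1}, so:

  H_0: rank C_0 − rank ∂_1 = 7 − 6 = 1, and the invariant factors of ∂_1 are all 1, so H_0 ≅ Z.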